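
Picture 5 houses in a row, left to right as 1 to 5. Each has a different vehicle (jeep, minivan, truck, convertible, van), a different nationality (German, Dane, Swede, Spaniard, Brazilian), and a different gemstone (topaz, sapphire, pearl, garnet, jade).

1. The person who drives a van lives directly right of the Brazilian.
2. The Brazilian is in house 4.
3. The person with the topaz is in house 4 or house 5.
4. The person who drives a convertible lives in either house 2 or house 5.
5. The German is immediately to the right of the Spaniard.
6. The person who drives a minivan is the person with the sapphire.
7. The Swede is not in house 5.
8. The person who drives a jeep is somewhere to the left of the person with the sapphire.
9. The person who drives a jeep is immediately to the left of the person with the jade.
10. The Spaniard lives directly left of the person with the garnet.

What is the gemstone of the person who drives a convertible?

jade

By clue 2, the Brazilian is in house 4.
So house 1 gets pearl for gemstone.
The person who drives a van is in house 5 (clue 1).
House 5's nationality must be Dane (nothing else left).
House 2 vehicle: only convertible fits.
House 5's gemstone must be topaz (nothing else left).
The person who drives a jeep is narrowed to house 1 or 3; consider each.
Placing it in house 3 leads to a contradiction, so it's in house 1.
Clue 9: the person with the jade is in house 2.
House 4's gemstone must be sapphire (nothing else left).
By clue 6, the person who drives a minivan is in house 4.
By clue 10, the Spaniard is in house 2.
That leaves truck as the vehicle for house 3.
House 1 nationality: only Swede fits.
So house 3 gets German for nationality.
So house 3 gets garnet for gemstone.
So: house 1 = jeep/Swede/pearl, house 2 = convertible/Spaniard/jade, house 3 = truck/German/garnet, house 4 = minivan/Brazilian/sapphire, house 5 = van/Dane/topaz.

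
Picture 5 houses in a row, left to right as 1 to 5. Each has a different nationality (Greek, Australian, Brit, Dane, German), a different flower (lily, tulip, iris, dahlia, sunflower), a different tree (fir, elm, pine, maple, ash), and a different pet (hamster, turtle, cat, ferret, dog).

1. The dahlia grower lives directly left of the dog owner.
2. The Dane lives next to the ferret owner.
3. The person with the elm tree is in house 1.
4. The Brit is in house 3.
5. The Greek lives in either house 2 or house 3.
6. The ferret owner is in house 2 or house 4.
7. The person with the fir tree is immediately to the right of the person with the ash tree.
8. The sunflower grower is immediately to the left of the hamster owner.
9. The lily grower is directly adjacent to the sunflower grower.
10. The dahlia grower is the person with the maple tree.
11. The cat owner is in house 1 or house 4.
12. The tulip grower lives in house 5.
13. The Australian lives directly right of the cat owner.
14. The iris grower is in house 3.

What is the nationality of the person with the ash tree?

Greek

From clue 3, the person with the elm tree must be in house 1.
Clue 4 places the Brit in house 3.
Clue 12 places the tulip grower in house 5.
Clue 14 places the iris grower in house 3.
So house 1 gets Dane for nationality.
So house 2 gets Greek for nationality.
House 4 nationality: only German fits.
The only nationality still possible for house 5 is Australian.
That leaves dahlia as the flower for house 4.
Clue 1: the dog owner is in house 5.
Clue 2 places the ferret owner in house 2.
By clue 10, the person with the maple tree is in house 4.
From clue 13, the cat owner must be in house 4.
So house 1 gets turtle for pet.
So house 3 gets hamster for pet.
Clue 7: the person with the fir tree is in house 3.
From clue 7, the person with the ash tree must be in house 2.
The sunflower grower is in house 2 (clue 8).
By clue 9, the lily grower is in house 1.
That leaves pine as the tree for house 5.
So: house 1 = Dane/lily/elm/turtle, house 2 = Greek/sunflower/ash/ferret, house 3 = Brit/iris/fir/hamster, house 4 = German/dahlia/maple/cat, house 5 = Australian/tulip/pine/dog.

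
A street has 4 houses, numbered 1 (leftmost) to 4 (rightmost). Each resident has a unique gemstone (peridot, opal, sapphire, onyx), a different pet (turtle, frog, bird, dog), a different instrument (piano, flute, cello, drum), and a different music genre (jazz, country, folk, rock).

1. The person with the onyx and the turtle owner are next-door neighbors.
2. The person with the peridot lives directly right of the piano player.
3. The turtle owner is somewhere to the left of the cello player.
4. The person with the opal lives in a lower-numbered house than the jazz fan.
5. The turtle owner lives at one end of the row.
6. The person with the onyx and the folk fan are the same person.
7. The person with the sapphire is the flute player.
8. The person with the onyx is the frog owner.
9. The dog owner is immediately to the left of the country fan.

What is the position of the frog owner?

Clue 5 places the turtle owner in house 1.
Clue 1: the person with the onyx is in house 2.
By clue 6, the folk fan is in house 2.
From clue 8, the frog owner must be in house 2.
That leaves dog as the pet for house 3.
House 4 pet: only bird fits.
The only music genre still possible for house 1 is rock.
The country fan is in house 4 (clue 9).
That leaves jazz as the music genre for house 3.
Clue 4: the person with the opal is in house 1.
The only instrument still possible for house 1 is drum.
The person with the peridot is narrowed to house 3 or 4; consider each.
Placing it in house 4 leads to a contradiction, so it's in house 3.
Clue 2 places the piano player in house 2.
So house 4 gets sapphire for gemstone.
Clue 7: the flute player is in house 4.
House 3 instrument: only cello fits.
So: house 1 = opal/turtle/drum/rock, house 2 = onyx/frog/piano/folk, house 3 = peridot/dog/cello/jazz, house 4 = sapphire/bird/flute/country.

2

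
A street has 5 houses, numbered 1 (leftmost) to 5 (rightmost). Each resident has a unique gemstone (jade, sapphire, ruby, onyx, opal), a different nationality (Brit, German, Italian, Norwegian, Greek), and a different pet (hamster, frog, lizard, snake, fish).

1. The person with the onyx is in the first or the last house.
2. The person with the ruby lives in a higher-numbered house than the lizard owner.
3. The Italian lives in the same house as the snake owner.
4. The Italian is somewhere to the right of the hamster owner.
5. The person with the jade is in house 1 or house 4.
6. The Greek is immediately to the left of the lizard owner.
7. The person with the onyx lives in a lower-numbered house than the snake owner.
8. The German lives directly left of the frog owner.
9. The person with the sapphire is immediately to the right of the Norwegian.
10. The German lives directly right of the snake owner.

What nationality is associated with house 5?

Brit

From clue 7, the person with the onyx must be in house 1.
So house 4 gets jade for gemstone.
So house 5 gets Brit for nationality.
The person with the ruby is narrowed to house 3 or 5; consider each.
Placing it in house 3 leads to a contradiction, so it's in house 5.
The only nationality still possible for house 4 is German.
From clue 8, the frog owner must be in house 5.
Clue 10 places the snake owner in house 3.
Clue 3 places the Italian in house 3.
House 1 nationality: only Greek fits.
House 2 nationality: only Norwegian fits.
By clue 6, the lizard owner is in house 2.
Clue 9 places the person with the sapphire in house 3.
The only gemstone still possible for house 2 is opal.
House 4's pet must be fish (nothing else left).
So house 1 gets hamster for pet.
So: house 1 = onyx/Greek/hamster, house 2 = opal/Norwegian/lizard, house 3 = sapphire/Italian/snake, house 4 = jade/German/fish, house 5 = ruby/Brit/frog.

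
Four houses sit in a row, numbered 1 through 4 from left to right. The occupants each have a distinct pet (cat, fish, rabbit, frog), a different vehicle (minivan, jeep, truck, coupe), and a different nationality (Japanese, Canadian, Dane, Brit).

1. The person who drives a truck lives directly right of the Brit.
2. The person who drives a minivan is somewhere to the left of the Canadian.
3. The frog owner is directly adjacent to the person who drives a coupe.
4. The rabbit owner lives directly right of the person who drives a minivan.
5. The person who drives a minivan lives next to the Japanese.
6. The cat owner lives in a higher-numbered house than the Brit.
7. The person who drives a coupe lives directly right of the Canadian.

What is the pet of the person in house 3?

The only pet still possible for house 1 is fish.
House 4 nationality: only Dane fits.
The rabbit owner is narrowed to house 2 or 3; consider each.
Placing it in house 3 leads to a contradiction, so it's in house 2.
Clue 4 places the person who drives a minivan in house 1.
By clue 5, the Japanese is in house 2.
The only nationality still possible for house 1 is Brit.
The only nationality still possible for house 3 is Canadian.
By clue 1, the person who drives a truck is in house 2.
Clue 7 places the person who drives a coupe in house 4.
House 3 vehicle: only jeep fits.
The frog owner is in house 3 (clue 3).
So house 4 gets cat for pet.
So: house 1 = fish/minivan/Brit, house 2 = rabbit/truck/Japanese, house 3 = frog/jeep/Canadian, house 4 = cat/coupe/Dane.

frog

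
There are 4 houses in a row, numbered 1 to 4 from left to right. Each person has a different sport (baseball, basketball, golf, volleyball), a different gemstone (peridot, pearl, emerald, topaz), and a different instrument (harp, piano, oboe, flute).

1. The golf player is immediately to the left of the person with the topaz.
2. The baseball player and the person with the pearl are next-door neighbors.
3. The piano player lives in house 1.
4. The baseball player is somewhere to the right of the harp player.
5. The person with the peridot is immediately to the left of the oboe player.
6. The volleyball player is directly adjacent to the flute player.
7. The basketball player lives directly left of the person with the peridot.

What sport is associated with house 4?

volleyball

Clue 3 places the piano player in house 1.
So house 1 gets emerald for gemstone.
The baseball player is narrowed to house 3 or 4; consider each.
Placing it in house 4 leads to a contradiction, so it's in house 3.
Clue 4: the harp player is in house 2.
That leaves volleyball as the sport for house 4.
From clue 6, the flute player must be in house 3.
So house 4 gets pearl for gemstone.
So house 4 gets oboe for instrument.
Clue 5 places the person with the peridot in house 3.
From clue 7, the basketball player must be in house 2.
House 1's sport must be golf (nothing else left).
That leaves topaz as the gemstone for house 2.
So: house 1 = golf/emerald/piano, house 2 = basketball/topaz/harp, house 3 = baseball/peridot/flute, house 4 = volleyball/pearl/oboe.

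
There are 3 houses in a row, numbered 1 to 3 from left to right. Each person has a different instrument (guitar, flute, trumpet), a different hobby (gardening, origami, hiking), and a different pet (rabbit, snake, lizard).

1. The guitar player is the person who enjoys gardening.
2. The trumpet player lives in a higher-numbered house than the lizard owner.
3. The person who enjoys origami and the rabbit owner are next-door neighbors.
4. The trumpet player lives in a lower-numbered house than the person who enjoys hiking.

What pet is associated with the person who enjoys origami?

By clue 4, the trumpet player is in house 2.
From clue 4, the person who enjoys hiking must be in house 3.
Clue 1 places the guitar player in house 1.
Clue 1 places the person who enjoys gardening in house 1.
Clue 2: the lizard owner is in house 1.
The only instrument still possible for house 3 is flute.
House 2 hobby: only origami fits.
Clue 3: the rabbit owner is in house 3.
The only pet still possible for house 2 is snake.
So: house 1 = guitar/gardening/lizard, house 2 = trumpet/origami/snake, house 3 = flute/hiking/rabbit.

snake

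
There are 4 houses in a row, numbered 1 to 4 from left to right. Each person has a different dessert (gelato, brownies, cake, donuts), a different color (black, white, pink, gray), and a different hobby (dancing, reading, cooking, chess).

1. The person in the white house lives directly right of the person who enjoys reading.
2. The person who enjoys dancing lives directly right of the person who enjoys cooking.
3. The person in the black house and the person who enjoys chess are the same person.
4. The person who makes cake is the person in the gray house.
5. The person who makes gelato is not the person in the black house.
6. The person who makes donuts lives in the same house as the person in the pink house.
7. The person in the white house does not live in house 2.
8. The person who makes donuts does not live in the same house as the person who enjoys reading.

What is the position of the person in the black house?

The person in the white house is narrowed to house 3 or 4; consider each.
Placing it in house 4 leads to a contradiction, so it's in house 3.
The person who enjoys reading is in house 2 (clue 1).
The person who enjoys dancing is in house 4 (clue 2).
The person who enjoys cooking is in house 3 (clue 2).
So house 2 gets gray for color.
So house 1 gets chess for hobby.
The person in the black house is in house 1 (clue 3).
Clue 4: the person who makes cake is in house 2.
So house 4 gets pink for color.
From clue 6, the person who makes donuts must be in house 4.
House 1's dessert must be brownies (nothing else left).
So house 3 gets gelato for dessert.
So: house 1 = brownies/black/chess, house 2 = cake/gray/reading, house 3 = gelato/white/cooking, house 4 = donuts/pink/dancing.

1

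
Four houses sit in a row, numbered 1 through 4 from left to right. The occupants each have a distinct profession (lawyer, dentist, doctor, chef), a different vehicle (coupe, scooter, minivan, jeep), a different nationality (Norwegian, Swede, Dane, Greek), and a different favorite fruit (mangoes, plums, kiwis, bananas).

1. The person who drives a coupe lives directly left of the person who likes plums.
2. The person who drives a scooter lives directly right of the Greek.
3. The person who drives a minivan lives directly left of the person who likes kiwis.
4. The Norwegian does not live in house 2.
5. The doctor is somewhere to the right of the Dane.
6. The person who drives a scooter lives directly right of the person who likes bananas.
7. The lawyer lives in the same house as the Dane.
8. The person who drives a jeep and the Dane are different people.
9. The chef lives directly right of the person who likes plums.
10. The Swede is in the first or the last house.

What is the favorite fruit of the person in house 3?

mangoes

The chef is narrowed to house 3 or 4; consider each.
Placing it in house 4 leads to a contradiction, so it's in house 3.
By clue 9, the person who likes plums is in house 2.
By clue 1, the person who drives a coupe is in house 1.
So house 2 gets Dane for nationality.
Clue 5: the doctor is in house 4.
The lawyer is in house 2 (clue 7).
So house 1 gets dentist for profession.
The person who drives a jeep is narrowed to house 3 or 4; consider each.
Placing it in house 3 leads to a contradiction, so it's in house 4.
So house 3 gets minivan for vehicle.
Clue 2 places the Greek in house 1.
From clue 3, the person who likes kiwis must be in house 4.
Clue 6 places the person who likes bananas in house 1.
So house 2 gets scooter for vehicle.
The only nationality still possible for house 3 is Norwegian.
That leaves Swede as the nationality for house 4.
House 3 favorite fruit: only mangoes fits.
So: house 1 = dentist/coupe/Greek/bananas, house 2 = lawyer/scooter/Dane/plums, house 3 = chef/minivan/Norwegian/mangoes, house 4 = doctor/jeep/Swede/kiwis.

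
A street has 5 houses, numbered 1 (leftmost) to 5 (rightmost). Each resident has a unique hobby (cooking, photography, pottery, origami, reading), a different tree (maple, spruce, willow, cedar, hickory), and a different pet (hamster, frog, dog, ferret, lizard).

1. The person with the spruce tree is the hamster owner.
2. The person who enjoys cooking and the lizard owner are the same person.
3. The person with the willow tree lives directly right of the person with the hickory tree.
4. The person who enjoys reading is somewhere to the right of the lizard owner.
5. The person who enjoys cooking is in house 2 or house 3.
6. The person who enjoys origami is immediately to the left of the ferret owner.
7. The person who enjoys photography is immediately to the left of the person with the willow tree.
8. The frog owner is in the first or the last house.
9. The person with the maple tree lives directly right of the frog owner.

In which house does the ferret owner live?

4

The person with the maple tree is in house 2 (clue 9).
By clue 9, the frog owner is in house 1.
So house 1 gets cedar for tree.
The person who enjoys cooking is narrowed to house 2 or 3; consider each.
Placing it in house 3 leads to a contradiction, so it's in house 2.
From clue 2, the lizard owner must be in house 2.
So house 1 gets pottery for hobby.
The only hobby still possible for house 5 is reading.
The person who enjoys origami is narrowed to house 3 or 4; consider each.
Placing it in house 4 leads to a contradiction, so it's in house 3.
From clue 6, the ferret owner must be in house 4.
The only hobby still possible for house 4 is photography.
Clue 7: the person with the willow tree is in house 5.
House 4 tree: only hickory fits.
Clue 1: the hamster owner is in house 3.
The only tree still possible for house 3 is spruce.
House 5's pet must be dog (nothing else left).
So: house 1 = pottery/cedar/frog, house 2 = cooking/maple/lizard, house 3 = origami/spruce/hamster, house 4 = photography/hickory/ferret, house 5 = reading/willow/dog.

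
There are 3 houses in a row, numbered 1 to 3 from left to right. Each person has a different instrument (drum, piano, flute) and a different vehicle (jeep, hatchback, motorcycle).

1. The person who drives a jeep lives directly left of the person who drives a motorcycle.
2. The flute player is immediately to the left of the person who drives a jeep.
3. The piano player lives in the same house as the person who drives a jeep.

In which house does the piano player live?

Clue 2: the flute player is in house 1.
By clue 2, the person who drives a jeep is in house 2.
Clue 3: the piano player is in house 2.
House 3's instrument must be drum (nothing else left).
House 1 vehicle: only hatchback fits.
House 3 vehicle: only motorcycle fits.
So: house 1 = flute/hatchback, house 2 = piano/jeep, house 3 = drum/motorcycle.

2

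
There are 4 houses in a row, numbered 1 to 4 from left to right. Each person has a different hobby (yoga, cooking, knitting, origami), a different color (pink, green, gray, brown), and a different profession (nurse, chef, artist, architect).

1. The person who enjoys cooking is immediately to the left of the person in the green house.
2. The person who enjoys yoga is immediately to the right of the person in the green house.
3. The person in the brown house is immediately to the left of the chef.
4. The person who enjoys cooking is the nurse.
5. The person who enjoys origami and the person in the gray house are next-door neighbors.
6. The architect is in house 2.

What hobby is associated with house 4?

Clue 6 places the architect in house 2.
Clue 4: the person who enjoys cooking is in house 1.
The nurse is in house 1 (clue 4).
Clue 1: the person in the green house is in house 2.
By clue 2, the person who enjoys yoga is in house 3.
House 3 color: only brown fits.
Clue 3: the chef is in house 4.
By clue 5, the person who enjoys origami is in house 2.
From clue 5, the person in the gray house must be in house 1.
So house 4 gets knitting for hobby.
So house 4 gets pink for color.
House 3's profession must be artist (nothing else left).
So: house 1 = cooking/gray/nurse, house 2 = origami/green/architect, house 3 = yoga/brown/artist, house 4 = knitting/pink/chef.

knitting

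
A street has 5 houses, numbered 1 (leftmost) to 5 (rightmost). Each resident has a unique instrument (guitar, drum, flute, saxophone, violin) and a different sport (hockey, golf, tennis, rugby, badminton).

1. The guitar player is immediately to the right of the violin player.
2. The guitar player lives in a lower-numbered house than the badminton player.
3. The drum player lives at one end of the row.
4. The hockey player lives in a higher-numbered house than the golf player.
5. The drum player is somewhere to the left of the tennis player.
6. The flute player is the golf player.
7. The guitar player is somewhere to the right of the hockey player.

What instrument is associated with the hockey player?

violin

By clue 5, the drum player is in house 1.
The only instrument still possible for house 5 is saxophone.
By clue 6, the flute player is in house 2.
Clue 6: the golf player is in house 2.
That leaves violin as the instrument for house 3.
House 4 instrument: only guitar fits.
The only sport still possible for house 1 is rugby.
By clue 2, the badminton player is in house 5.
House 3 sport: only hockey fits.
House 4 sport: only tennis fits.
So: house 1 = drum/rugby, house 2 = flute/golf, house 3 = violin/hockey, house 4 = guitar/tennis, house 5 = saxophone/badminton.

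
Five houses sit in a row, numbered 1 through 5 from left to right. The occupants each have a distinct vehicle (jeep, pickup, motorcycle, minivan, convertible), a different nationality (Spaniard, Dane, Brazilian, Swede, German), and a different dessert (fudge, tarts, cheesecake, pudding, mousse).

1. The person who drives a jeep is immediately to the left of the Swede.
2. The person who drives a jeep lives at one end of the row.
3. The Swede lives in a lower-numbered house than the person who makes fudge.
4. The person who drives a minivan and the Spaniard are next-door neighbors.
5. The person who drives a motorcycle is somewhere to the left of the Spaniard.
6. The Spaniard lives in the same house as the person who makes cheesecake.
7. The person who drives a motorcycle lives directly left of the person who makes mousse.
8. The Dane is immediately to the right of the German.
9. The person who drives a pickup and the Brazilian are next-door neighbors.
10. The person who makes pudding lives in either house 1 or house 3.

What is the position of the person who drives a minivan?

4

Clue 2 places the person who drives a jeep in house 1.
The Swede is in house 2 (clue 1).
The only dessert still possible for house 2 is tarts.
So house 1 gets Brazilian for nationality.
That leaves pudding as the dessert for house 1.
From clue 9, the person who drives a pickup must be in house 2.
So house 3 gets German for nationality.
So house 3 gets fudge for dessert.
From clue 8, the Dane must be in house 4.
House 5's nationality must be Spaniard (nothing else left).
The person who drives a minivan is in house 4 (clue 4).
From clue 6, the person who makes cheesecake must be in house 5.
That leaves convertible as the vehicle for house 5.
That leaves mousse as the dessert for house 4.
That leaves motorcycle as the vehicle for house 3.
So: house 1 = jeep/Brazilian/pudding, house 2 = pickup/Swede/tarts, house 3 = motorcycle/German/fudge, house 4 = minivan/Dane/mousse, house 5 = convertible/Spaniard/cheesecake.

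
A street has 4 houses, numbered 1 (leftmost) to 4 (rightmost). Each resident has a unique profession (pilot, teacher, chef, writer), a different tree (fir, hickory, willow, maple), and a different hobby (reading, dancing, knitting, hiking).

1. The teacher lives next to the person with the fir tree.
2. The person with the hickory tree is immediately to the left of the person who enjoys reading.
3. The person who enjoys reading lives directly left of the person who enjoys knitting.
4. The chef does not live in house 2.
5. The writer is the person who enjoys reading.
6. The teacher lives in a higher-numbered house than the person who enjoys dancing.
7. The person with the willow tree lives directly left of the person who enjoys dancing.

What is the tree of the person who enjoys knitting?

House 1 hobby: only hiking fits.
That leaves knitting as the hobby for house 4.
The person who enjoys reading is in house 3 (clue 3).
By clue 5, the writer is in house 3.
House 2 profession: only pilot fits.
House 2's hobby must be dancing (nothing else left).
Clue 1 places the person with the fir tree in house 3.
By clue 2, the person with the hickory tree is in house 2.
The person with the willow tree is in house 1 (clue 7).
House 1's profession must be chef (nothing else left).
That leaves teacher as the profession for house 4.
House 4 tree: only maple fits.
So: house 1 = chef/willow/hiking, house 2 = pilot/hickory/dancing, house 3 = writer/fir/reading, house 4 = teacher/maple/knitting.

maple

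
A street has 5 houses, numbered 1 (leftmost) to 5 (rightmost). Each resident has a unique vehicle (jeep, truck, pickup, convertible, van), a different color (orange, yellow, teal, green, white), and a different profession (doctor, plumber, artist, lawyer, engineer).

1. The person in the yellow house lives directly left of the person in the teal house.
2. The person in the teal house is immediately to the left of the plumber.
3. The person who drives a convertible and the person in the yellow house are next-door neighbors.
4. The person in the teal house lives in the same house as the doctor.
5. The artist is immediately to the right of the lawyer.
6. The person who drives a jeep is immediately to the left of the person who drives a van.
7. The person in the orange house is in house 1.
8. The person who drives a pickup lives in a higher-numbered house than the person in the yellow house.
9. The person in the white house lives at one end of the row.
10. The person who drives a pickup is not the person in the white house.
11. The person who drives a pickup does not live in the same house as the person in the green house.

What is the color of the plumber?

green

By clue 7, the person in the orange house is in house 1.
The only color still possible for house 5 is white.
The person who drives a pickup is narrowed to house 3 or 4; consider each.
Placing it in house 4 leads to a contradiction, so it's in house 3.
Clue 8: the person in the yellow house is in house 2.
House 3 color: only teal fits.
That leaves green as the color for house 4.
The plumber is in house 4 (clue 2).
By clue 3, the person who drives a convertible is in house 1.
Clue 4 places the doctor in house 3.
Clue 5 places the artist in house 2.
The lawyer is in house 1 (clue 5).
Clue 6 places the person who drives a van in house 5.
The only vehicle still possible for house 2 is truck.
House 4's vehicle must be jeep (nothing else left).
The only profession still possible for house 5 is engineer.
So: house 1 = convertible/orange/lawyer, house 2 = truck/yellow/artist, house 3 = pickup/teal/doctor, house 4 = jeep/green/plumber, house 5 = van/white/engineer.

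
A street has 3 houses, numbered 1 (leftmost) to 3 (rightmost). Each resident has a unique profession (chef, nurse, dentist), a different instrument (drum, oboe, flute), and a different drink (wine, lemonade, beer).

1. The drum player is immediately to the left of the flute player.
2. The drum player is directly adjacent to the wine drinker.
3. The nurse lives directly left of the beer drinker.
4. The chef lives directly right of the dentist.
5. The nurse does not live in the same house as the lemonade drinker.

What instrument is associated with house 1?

So house 3 gets chef for profession.
Clue 4 places the dentist in house 2.
So house 1 gets nurse for profession.
By clue 3, the beer drinker is in house 2.
That leaves wine as the drink for house 1.
House 3 drink: only lemonade fits.
Clue 2: the drum player is in house 2.
That leaves oboe as the instrument for house 1.
House 3 instrument: only flute fits.
So: house 1 = nurse/oboe/wine, house 2 = dentist/drum/beer, house 3 = chef/flute/lemonade.

oboe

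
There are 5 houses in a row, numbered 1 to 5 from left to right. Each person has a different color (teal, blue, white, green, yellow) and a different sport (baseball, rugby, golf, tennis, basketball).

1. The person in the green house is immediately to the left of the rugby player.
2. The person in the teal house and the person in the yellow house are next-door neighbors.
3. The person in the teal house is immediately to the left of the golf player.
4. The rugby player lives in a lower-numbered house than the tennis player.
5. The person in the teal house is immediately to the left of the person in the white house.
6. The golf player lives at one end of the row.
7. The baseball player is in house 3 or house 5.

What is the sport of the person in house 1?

Clue 6: the golf player is in house 5.
The only sport still possible for house 1 is basketball.
The only sport still possible for house 2 is rugby.
So house 4 gets tennis for sport.
By clue 1, the person in the green house is in house 1.
The person in the teal house is in house 4 (clue 3).
Clue 5 places the person in the white house in house 5.
So house 3 gets baseball for sport.
From clue 2, the person in the yellow house must be in house 3.
The only color still possible for house 2 is blue.
So: house 1 = green/basketball, house 2 = blue/rugby, house 3 = yellow/baseball, house 4 = teal/tennis, house 5 = white/golf.

basketball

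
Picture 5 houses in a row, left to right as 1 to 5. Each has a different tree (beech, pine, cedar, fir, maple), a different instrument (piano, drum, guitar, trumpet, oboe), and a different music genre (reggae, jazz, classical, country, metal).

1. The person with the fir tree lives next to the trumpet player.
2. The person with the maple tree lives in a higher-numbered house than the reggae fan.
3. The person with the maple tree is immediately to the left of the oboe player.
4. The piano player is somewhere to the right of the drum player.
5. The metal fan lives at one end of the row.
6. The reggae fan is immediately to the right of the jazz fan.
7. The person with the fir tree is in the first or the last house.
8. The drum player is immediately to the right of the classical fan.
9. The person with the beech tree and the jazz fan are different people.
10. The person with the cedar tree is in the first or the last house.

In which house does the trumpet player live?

4

House 1's instrument must be guitar (nothing else left).
The only music genre still possible for house 4 is country.
House 5 music genre: only metal fits.
The person with the cedar tree is narrowed to house 1 or 5; consider each.
Placing it in house 5 leads to a contradiction, so it's in house 1.
That leaves fir as the tree for house 5.
The trumpet player is in house 4 (clue 1).
The only instrument still possible for house 2 is drum.
House 3 instrument: only piano fits.
House 5's instrument must be oboe (nothing else left).
From clue 3, the person with the maple tree must be in house 4.
By clue 8, the classical fan is in house 1.
So house 3 gets reggae for music genre.
Clue 9 places the person with the beech tree in house 3.
The only tree still possible for house 2 is pine.
That leaves jazz as the music genre for house 2.
So: house 1 = cedar/guitar/classical, house 2 = pine/drum/jazz, house 3 = beech/piano/reggae, house 4 = maple/trumpet/country, house 5 = fir/oboe/metal.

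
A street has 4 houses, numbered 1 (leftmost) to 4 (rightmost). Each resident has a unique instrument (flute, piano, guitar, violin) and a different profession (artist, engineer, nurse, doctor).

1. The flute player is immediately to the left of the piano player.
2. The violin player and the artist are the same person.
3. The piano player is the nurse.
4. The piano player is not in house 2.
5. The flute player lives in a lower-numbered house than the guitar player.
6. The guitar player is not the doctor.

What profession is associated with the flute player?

House 1 instrument: only violin fits.
So house 2 gets flute for instrument.
The piano player is in house 3 (clue 1).
From clue 2, the artist must be in house 1.
From clue 3, the nurse must be in house 3.
House 4 instrument: only guitar fits.
Clue 6: the doctor is in house 2.
The only profession still possible for house 4 is engineer.
So: house 1 = violin/artist, house 2 = flute/doctor, house 3 = piano/nurse, house 4 = guitar/engineer.

doctor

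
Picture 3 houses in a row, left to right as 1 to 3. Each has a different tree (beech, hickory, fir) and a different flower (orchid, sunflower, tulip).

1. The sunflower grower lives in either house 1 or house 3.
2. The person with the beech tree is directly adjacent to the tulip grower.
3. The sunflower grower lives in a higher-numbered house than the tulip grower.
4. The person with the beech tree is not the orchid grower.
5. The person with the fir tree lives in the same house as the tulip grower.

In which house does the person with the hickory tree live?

Clue 3 places the sunflower grower in house 3.
The person with the fir tree is narrowed to house 1 or 2; consider each.
Placing it in house 1 leads to a contradiction, so it's in house 2.
Clue 5: the tulip grower is in house 2.
So house 1 gets orchid for flower.
Clue 4 places the person with the beech tree in house 3.
That leaves hickory as the tree for house 1.
So: house 1 = hickory/orchid, house 2 = fir/tulip, house 3 = beech/sunflower.

1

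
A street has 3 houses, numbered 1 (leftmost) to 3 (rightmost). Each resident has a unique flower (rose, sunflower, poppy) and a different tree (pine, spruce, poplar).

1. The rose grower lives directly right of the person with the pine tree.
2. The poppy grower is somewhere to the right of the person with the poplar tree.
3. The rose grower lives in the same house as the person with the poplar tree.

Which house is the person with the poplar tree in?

By clue 3, the rose grower is in house 2.
By clue 3, the person with the poplar tree is in house 2.
House 1's flower must be sunflower (nothing else left).
That leaves poppy as the flower for house 3.
So house 3 gets spruce for tree.
So house 1 gets pine for tree.
So: house 1 = sunflower/pine, house 2 = rose/poplar, house 3 = poppy/spruce.

2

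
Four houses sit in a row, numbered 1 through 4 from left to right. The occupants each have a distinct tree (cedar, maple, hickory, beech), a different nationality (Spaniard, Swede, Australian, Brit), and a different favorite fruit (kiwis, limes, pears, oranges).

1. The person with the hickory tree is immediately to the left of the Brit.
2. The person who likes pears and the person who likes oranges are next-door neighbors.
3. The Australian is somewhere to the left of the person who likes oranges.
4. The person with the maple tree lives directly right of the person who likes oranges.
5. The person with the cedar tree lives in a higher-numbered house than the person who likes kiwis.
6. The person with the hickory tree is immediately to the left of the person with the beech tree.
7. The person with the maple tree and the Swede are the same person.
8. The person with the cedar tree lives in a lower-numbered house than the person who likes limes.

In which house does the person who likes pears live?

The only tree still possible for house 1 is hickory.
Clue 1 places the Brit in house 2.
The person with the beech tree is in house 2 (clue 6).
So house 4 gets maple for tree.
The person who likes oranges is in house 3 (clue 4).
Clue 7: the Swede is in house 4.
Clue 8: the person who likes limes is in house 4.
The only tree still possible for house 3 is cedar.
House 1's nationality must be Australian (nothing else left).
The only nationality still possible for house 3 is Spaniard.
Clue 2: the person who likes pears is in house 2.
The only favorite fruit still possible for house 1 is kiwis.
So: house 1 = hickory/Australian/kiwis, house 2 = beech/Brit/pears, house 3 = cedar/Spaniard/oranges, house 4 = maple/Swede/limes.

2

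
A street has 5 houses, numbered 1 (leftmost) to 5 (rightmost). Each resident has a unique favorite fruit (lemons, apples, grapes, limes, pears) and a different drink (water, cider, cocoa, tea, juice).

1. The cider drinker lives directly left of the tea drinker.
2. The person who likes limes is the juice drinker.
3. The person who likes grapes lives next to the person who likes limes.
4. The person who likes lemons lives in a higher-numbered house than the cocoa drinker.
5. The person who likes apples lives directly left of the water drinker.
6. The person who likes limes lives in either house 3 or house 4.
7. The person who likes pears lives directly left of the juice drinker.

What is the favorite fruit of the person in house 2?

pears

So house 1 gets apples for favorite fruit.
Clue 5 places the water drinker in house 2.
The only drink still possible for house 5 is tea.
Clue 1 places the cider drinker in house 4.
The only drink still possible for house 1 is cocoa.
That leaves juice as the drink for house 3.
By clue 2, the person who likes limes is in house 3.
The person who likes pears is in house 2 (clue 7).
So house 5 gets lemons for favorite fruit.
The only favorite fruit still possible for house 4 is grapes.
So: house 1 = apples/cocoa, house 2 = pears/water, house 3 = limes/juice, house 4 = grapes/cider, house 5 = lemons/tea.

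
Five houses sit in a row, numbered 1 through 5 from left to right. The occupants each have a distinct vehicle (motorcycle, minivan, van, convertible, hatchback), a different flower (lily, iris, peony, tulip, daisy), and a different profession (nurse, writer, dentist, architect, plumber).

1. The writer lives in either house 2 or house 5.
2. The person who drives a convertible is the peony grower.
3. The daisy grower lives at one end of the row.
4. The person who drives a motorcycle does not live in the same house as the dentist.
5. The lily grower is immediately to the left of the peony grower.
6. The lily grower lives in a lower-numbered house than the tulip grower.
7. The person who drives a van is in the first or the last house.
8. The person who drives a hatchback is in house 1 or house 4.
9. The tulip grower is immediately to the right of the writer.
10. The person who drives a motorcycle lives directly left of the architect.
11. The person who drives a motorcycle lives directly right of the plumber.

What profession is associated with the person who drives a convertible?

writer

The tulip grower is in house 3 (clue 9).
From clue 9, the writer must be in house 2.
Clue 6: the lily grower is in house 1.
The only vehicle still possible for house 3 is minivan.
The only flower still possible for house 4 is iris.
That leaves daisy as the flower for house 5.
Clue 2 places the person who drives a convertible in house 2.
House 5 vehicle: only van fits.
So house 2 gets peony for flower.
Clue 10 places the architect in house 5.
By clue 11, the plumber is in house 3.
The only vehicle still possible for house 1 is hatchback.
So house 4 gets motorcycle for vehicle.
So house 4 gets nurse for profession.
That leaves dentist as the profession for house 1.
So: house 1 = hatchback/lily/dentist, house 2 = convertible/peony/writer, house 3 = minivan/tulip/plumber, house 4 = motorcycle/iris/nurse, house 5 = van/daisy/architect.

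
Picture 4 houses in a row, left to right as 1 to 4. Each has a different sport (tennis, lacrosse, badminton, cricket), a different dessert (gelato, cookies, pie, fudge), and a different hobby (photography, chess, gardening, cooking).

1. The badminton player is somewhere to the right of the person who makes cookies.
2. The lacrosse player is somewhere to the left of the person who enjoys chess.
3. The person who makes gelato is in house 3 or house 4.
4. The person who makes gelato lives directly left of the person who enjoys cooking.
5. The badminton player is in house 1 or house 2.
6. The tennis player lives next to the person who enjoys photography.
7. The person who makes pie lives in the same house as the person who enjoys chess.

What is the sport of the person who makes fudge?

Clue 4: the person who makes gelato is in house 3.
The person who enjoys cooking is in house 4 (clue 4).
By clue 5, the badminton player is in house 2.
From clue 1, the person who makes cookies must be in house 1.
From clue 2, the lacrosse player must be in house 1.
Clue 7: the person who makes pie is in house 2.
By clue 7, the person who enjoys chess is in house 2.
That leaves fudge as the dessert for house 4.
That leaves gardening as the hobby for house 1.
House 3 hobby: only photography fits.
From clue 6, the tennis player must be in house 4.
The only sport still possible for house 3 is cricket.
So: house 1 = lacrosse/cookies/gardening, house 2 = badminton/pie/chess, house 3 = cricket/gelato/photography, house 4 = tennis/fudge/cooking.

tennis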